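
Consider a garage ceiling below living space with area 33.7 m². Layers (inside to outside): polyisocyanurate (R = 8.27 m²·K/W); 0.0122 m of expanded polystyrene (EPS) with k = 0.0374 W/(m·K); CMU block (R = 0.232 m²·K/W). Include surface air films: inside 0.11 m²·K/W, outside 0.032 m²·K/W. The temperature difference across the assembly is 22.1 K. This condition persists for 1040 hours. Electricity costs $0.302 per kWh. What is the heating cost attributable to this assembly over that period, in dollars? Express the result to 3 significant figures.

0.0122/0.0374 = 0.3262
R_total = 0.11 + 8.27 + 0.3262 + 0.232 + 0.032 = 8.97 m²·K/W
Q = 33.7 × 22.1 / 8.97 = 83.03 W
E = 83.03 W × 1040 h / 1000 = 86.35 kWh
Cost = 86.35 × 0.302 = $26.08

26.1 dollars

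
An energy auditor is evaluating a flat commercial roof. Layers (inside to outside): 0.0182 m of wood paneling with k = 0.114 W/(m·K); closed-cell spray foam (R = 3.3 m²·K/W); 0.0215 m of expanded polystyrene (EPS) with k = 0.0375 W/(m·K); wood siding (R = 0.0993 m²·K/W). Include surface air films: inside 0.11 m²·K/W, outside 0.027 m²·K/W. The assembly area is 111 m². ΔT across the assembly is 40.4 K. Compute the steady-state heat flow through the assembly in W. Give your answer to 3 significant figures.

1050 W

0.0182/0.114 = 0.1596
0.0215/0.0375 = 0.5733
R_total = 0.11 + 0.1596 + 3.3 + 0.5733 + 0.0993 + 0.027 = 4.269 m²·K/W
Q = A·ΔT/R = 111 × 40.4 / 4.269 = 1050 W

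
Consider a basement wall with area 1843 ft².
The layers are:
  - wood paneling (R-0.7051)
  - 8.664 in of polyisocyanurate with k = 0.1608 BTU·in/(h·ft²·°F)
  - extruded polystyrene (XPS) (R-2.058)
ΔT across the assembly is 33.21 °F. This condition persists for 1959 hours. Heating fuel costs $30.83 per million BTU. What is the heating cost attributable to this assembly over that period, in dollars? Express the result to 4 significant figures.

8.664/0.1608 = 53.881
R_total = 0.7051 + 53.881 + 2.058 = 56.644 ft²·°F·h/BTU
Q = 1843 × 33.21 / 56.644 = 1080.5 BTU/h
E = 1080.5 × 1959 = 2116800 BTU
Cost = 2116800/10⁶ × 30.83 = $65.261

65.26 dollars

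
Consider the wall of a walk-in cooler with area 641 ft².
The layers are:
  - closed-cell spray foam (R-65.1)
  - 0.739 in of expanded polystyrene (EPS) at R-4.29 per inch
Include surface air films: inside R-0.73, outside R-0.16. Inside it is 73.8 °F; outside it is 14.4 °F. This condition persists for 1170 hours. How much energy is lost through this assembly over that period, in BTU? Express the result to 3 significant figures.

0.739 × 4.29 = 3.17
R_total = 0.73 + 65.1 + 3.17 + 0.16 = 69.16 ft²·°F·h/BTU
Q = 641 × (73.8 − 14.4) / 69.16 = 550.5 BTU/h
E = 550.5 × 1170 = 644100 BTU

644000 BTU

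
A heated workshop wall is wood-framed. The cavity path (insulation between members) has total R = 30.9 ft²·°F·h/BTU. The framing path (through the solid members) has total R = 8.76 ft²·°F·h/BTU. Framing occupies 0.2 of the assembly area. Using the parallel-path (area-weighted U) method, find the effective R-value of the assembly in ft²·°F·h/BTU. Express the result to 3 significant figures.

U_eff = 0.8/30.9 + 0.2/8.76 = 0.02589 + 0.02283 = 0.04872
R_eff = 1/U_eff = 20.53 ft²·°F·h/BTU

20.5 ft²·°F·h/BTU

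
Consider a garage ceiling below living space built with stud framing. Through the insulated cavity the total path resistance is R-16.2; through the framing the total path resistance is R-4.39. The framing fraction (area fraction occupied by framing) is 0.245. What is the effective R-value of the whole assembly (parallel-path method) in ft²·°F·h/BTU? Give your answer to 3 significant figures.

U_eff = 0.755/16.2 + 0.245/4.39 = 0.0466 + 0.05581 = 0.1024
R_eff = 1/U_eff = 9.764 ft²·°F·h/BTU

9.76 ft²·°F·h/BTU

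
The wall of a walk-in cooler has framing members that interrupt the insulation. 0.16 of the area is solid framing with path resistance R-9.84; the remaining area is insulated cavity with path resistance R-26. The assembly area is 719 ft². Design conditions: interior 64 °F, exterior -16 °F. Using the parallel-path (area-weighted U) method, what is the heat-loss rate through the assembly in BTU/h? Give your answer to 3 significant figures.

2790 BTU/h

U_eff = 0.84/26 + 0.16/9.84 = 0.03231 + 0.01626 = 0.04857
R_eff = 1/U_eff = 20.59 ft²·°F·h/BTU
Q = 719 × (64 − (-16)) / 20.59 = 2794 BTU/h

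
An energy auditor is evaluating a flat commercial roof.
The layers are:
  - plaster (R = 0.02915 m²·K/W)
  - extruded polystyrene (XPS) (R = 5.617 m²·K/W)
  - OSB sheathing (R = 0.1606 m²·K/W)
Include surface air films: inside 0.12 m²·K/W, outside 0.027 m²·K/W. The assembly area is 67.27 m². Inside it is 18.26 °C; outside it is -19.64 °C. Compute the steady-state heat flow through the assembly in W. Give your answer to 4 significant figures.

R_total = 0.12 + 0.02915 + 5.617 + 0.1606 + 0.027 = 5.9538 m²·K/W
Q = A·ΔT/R = 67.27 × (18.26 − (-19.64)) / 5.9538 = 428.22 W

428.2 W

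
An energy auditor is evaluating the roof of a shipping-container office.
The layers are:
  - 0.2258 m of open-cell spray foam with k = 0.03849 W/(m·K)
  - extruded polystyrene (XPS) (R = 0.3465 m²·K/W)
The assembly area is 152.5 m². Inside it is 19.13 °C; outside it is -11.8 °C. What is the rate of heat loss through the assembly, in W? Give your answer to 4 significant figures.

0.2258/0.03849 = 5.8665
R_total = 5.8665 + 0.3465 = 6.213 m²·K/W
Q = A·ΔT/R = 152.5 × (19.13 − (-11.8)) / 6.213 = 759.19 W

759.2 W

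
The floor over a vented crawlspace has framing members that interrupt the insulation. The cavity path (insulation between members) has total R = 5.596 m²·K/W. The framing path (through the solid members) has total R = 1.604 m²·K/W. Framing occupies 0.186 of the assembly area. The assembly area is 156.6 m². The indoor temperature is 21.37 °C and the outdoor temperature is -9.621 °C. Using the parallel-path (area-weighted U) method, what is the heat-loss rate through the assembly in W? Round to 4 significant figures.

1269 W

U_eff = 0.814/5.596 + 0.186/1.604 = 0.14546 + 0.11596 = 0.26142
R_eff = 1/U_eff = 3.8252 m²·K/W
Q = 156.6 × (21.37 − (-9.621)) / 3.8252 = 1268.7 W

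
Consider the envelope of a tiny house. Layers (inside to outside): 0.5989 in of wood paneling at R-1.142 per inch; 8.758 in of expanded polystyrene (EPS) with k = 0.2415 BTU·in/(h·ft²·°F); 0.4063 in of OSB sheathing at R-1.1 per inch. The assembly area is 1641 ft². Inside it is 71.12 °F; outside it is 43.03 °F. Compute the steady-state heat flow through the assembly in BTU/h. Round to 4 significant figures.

1233 BTU/h

0.5989 × 1.142 = 0.68394
8.758/0.2415 = 36.265
0.4063 × 1.1 = 0.44693
R_total = 0.68394 + 36.265 + 0.44693 = 37.396 ft²·°F·h/BTU
Q = A·ΔT/R = 1641 × (71.12 − 43.03) / 37.396 = 1232.6 BTU/h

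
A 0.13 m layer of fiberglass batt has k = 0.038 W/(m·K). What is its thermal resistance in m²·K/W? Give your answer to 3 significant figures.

3.42 m²·K/W

R = L/k = 0.13/0.038 = 3.421 m²·K/W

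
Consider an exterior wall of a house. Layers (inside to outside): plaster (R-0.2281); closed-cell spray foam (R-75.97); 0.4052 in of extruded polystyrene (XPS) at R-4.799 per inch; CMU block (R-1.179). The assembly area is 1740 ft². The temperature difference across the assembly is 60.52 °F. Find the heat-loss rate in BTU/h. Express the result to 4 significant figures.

1328 BTU/h

0.4052 × 4.799 = 1.9446
R_total = 0.2281 + 75.97 + 1.9446 + 1.179 = 79.322 ft²·°F·h/BTU
Q = A·ΔT/R = 1740 × 60.52 / 79.322 = 1327.6 BTU/h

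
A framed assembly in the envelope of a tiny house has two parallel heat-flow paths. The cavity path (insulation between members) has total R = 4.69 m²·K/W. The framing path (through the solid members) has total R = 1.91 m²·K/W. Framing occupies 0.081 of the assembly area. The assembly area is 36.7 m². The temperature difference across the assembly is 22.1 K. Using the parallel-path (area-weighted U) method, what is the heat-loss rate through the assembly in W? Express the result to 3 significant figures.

193 W

U_eff = 0.919/4.69 + 0.081/1.91 = 0.1959 + 0.04241 = 0.2384
R_eff = 1/U_eff = 4.195 m²·K/W
Q = 36.7 × 22.1 / 4.195 = 193.3 W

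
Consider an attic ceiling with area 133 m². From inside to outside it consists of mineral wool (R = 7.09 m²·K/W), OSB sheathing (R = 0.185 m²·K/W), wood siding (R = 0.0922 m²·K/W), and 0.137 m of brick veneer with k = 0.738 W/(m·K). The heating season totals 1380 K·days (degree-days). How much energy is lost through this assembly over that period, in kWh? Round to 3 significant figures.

583 kWh

0.137/0.738 = 0.1856
R_total = 7.09 + 0.185 + 0.0922 + 0.1856 = 7.553 m²·K/W
E = A × HDD × 24 / R / 1000 = 133 × 1380 × 24 / 7.553 / 1000 = 583.2 kWh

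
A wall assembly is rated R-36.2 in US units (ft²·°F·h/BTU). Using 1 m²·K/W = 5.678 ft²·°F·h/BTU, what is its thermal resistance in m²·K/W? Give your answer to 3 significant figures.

6.38 m²·K/W

R_SI = 36.2/5.678 = 6.375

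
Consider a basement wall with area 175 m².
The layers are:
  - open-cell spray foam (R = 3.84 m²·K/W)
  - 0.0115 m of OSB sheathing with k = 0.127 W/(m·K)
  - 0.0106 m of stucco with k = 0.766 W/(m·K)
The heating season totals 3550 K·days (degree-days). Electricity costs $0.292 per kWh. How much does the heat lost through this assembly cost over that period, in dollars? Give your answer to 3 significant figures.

1100 dollars

0.0115/0.127 = 0.09055
0.0106/0.766 = 0.01384
R_total = 3.84 + 0.09055 + 0.01384 = 3.944 m²·K/W
E = A × HDD × 24 / R / 1000 = 175 × 3550 × 24 / 3.944 / 1000 = 3780 kWh
Cost = 3780 × 0.292 = $1104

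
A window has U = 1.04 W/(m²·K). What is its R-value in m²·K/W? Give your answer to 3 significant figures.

0.962 m²·K/W

R = 1/U = 1/1.04 = 0.9615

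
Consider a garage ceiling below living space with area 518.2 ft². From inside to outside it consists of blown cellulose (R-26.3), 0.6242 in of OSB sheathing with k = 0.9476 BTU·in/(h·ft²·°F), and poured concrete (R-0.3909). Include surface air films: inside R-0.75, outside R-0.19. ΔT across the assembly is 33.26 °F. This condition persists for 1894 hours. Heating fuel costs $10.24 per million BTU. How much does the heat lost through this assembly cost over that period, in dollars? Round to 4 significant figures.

0.6242/0.9476 = 0.65872
R_total = 0.75 + 26.3 + 0.65872 + 0.3909 + 0.19 = 28.29 ft²·°F·h/BTU
Q = 518.2 × 33.26 / 28.29 = 609.25 BTU/h
E = 609.25 × 1894 = 1153900 BTU
Cost = 1153900/10⁶ × 10.24 = $11.816

11.82 dollars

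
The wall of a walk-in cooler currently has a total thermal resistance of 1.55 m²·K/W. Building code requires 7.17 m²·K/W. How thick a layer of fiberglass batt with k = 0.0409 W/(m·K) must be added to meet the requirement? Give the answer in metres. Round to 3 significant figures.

ΔR = 7.17 − 1.55 = 5.62 m²·K/W
L = ΔR × k = 5.62 × 0.0409 = 0.2299 m

0.230 m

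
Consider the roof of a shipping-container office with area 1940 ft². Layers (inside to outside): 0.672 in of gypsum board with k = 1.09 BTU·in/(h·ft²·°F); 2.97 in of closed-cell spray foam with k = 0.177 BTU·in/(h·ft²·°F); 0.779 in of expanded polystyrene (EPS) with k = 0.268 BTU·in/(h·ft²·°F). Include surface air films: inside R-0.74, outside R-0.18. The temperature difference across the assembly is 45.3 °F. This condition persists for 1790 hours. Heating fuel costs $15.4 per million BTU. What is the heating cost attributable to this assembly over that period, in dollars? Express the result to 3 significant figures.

0.672/1.09 = 0.6165
2.97/0.177 = 16.78
0.779/0.268 = 2.907
R_total = 0.74 + 0.6165 + 16.78 + 2.907 + 0.18 = 21.22 ft²·°F·h/BTU
Q = 1940 × 45.3 / 21.22 = 4141 BTU/h
E = 4141 × 1790 = 7412000 BTU
Cost = 7412000/10⁶ × 15.4 = $114.1

114 dollars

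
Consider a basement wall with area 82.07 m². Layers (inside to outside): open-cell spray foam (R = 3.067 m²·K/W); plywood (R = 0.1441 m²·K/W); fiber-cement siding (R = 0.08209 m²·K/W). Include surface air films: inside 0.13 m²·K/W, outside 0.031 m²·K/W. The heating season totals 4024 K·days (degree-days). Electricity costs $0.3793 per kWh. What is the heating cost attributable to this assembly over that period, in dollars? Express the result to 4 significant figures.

R_total = 0.13 + 3.067 + 0.1441 + 0.08209 + 0.031 = 3.4542 m²·K/W
E = A × HDD × 24 / R / 1000 = 82.07 × 4024 × 24 / 3.4542 / 1000 = 2294.6 kWh
Cost = 2294.6 × 0.3793 = $870.34

870.3 dollars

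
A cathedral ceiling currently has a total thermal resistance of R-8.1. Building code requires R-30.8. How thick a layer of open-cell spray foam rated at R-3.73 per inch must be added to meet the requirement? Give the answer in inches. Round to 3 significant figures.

ΔR = 30.8 − 8.1 = 22.7 ft²·°F·h/BTU
L = ΔR / (R/in) = 22.7/3.73 = 6.086 in

6.09 in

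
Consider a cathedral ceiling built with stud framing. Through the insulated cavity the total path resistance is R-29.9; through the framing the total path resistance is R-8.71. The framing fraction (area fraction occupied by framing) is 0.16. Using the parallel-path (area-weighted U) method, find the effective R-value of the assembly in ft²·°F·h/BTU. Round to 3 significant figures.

U_eff = 0.84/29.9 + 0.16/8.71 = 0.02809 + 0.01837 = 0.04646
R_eff = 1/U_eff = 21.52 ft²·°F·h/BTU

21.5 ft²·°F·h/BTU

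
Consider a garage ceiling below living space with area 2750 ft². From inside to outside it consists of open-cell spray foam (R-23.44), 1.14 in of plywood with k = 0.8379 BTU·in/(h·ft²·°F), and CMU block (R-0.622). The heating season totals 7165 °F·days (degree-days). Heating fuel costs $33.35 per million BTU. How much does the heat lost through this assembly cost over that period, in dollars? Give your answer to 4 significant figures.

620.4 dollars

1.14/0.8379 = 1.3605
R_total = 23.44 + 1.3605 + 0.622 = 25.423 ft²·°F·h/BTU
E = A × HDD × 24 / R = 2750 × 7165 × 24 / 25.423 = 18601000 BTU
Cost = 18601000/10⁶ × 33.35 = $620.35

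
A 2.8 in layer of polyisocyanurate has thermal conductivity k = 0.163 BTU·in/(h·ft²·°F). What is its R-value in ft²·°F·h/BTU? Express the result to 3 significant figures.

17.2 ft²·°F·h/BTU

R = L/k = 2.8/0.163 = 17.18 ft²·°F·h/BTU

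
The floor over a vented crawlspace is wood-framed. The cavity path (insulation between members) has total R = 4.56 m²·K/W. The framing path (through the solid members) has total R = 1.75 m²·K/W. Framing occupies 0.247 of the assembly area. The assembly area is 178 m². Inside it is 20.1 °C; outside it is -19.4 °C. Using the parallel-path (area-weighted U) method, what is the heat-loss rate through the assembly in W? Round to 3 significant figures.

2150 W

U_eff = 0.753/4.56 + 0.247/1.75 = 0.1651 + 0.1411 = 0.3063
R_eff = 1/U_eff = 3.265 m²·K/W
Q = 178 × (20.1 − (-19.4)) / 3.265 = 2153 W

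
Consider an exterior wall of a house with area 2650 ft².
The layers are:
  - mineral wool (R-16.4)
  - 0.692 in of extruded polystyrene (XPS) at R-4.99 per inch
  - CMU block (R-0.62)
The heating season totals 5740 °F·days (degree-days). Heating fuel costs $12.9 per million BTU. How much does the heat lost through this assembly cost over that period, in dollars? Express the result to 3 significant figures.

0.692 × 4.99 = 3.453
R_total = 16.4 + 3.453 + 0.62 = 20.47 ft²·°F·h/BTU
E = A × HDD × 24 / R = 2650 × 5740 × 24 / 20.47 = 17830000 BTU
Cost = 17830000/10⁶ × 12.9 = $230

230 dollars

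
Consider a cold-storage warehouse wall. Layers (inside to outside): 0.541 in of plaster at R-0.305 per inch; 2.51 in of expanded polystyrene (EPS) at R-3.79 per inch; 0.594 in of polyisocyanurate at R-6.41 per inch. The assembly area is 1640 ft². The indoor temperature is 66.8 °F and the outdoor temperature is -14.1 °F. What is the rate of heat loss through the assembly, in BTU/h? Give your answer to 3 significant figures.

9840 BTU/h

0.541 × 0.305 = 0.165
2.51 × 3.79 = 9.513
0.594 × 6.41 = 3.808
R_total = 0.165 + 9.513 + 3.808 = 13.49 ft²·°F·h/BTU
Q = A·ΔT/R = 1640 × (66.8 − (-14.1)) / 13.49 = 9838 BTU/h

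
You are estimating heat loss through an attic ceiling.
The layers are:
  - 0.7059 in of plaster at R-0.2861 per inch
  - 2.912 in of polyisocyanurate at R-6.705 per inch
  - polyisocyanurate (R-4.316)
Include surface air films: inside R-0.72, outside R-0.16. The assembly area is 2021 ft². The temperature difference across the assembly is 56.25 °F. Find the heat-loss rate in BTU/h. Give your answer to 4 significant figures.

0.7059 × 0.2861 = 0.20196
2.912 × 6.705 = 19.525
R_total = 0.72 + 0.20196 + 19.525 + 4.316 + 0.16 = 24.923 ft²·°F·h/BTU
Q = A·ΔT/R = 2021 × 56.25 / 24.923 = 4561.3 BTU/h

4561 BTU/h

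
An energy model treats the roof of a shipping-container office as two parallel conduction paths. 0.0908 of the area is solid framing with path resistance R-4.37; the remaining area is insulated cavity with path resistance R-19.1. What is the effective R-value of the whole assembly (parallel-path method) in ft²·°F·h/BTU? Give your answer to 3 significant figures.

U_eff = 0.9092/19.1 + 0.0908/4.37 = 0.0476 + 0.02078 = 0.06838
R_eff = 1/U_eff = 14.62 ft²·°F·h/BTU

14.6 ft²·°F·h/BTU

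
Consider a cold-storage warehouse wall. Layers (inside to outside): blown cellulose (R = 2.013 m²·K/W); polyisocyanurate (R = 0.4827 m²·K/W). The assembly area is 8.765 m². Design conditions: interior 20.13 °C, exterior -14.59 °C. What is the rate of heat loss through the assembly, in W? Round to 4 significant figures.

R_total = 2.013 + 0.4827 = 2.4957 m²·K/W
Q = A·ΔT/R = 8.765 × (20.13 − (-14.59)) / 2.4957 = 121.94 W

121.9 W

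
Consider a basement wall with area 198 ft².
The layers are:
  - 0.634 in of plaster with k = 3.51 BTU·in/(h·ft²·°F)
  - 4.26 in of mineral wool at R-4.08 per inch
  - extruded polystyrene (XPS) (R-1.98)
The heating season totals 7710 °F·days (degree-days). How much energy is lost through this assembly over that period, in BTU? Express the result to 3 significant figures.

1870000 BTU

0.634/3.51 = 0.1806
4.26 × 4.08 = 17.38
R_total = 0.1806 + 17.38 + 1.98 = 19.54 ft²·°F·h/BTU
E = A × HDD × 24 / R = 198 × 7710 × 24 / 19.54 = 1875000 BTU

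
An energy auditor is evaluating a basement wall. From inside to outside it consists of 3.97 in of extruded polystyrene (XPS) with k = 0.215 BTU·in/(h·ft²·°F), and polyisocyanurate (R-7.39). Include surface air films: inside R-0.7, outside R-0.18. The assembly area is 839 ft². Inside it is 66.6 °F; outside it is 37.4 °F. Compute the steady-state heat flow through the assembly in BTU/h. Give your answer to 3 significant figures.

916 BTU/h

3.97/0.215 = 18.47
R_total = 0.7 + 18.47 + 7.39 + 0.18 = 26.74 ft²·°F·h/BTU
Q = A·ΔT/R = 839 × (66.6 − 37.4) / 26.74 = 916.4 BTU/h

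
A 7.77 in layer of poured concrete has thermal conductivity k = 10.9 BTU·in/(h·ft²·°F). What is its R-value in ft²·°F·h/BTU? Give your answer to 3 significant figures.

R = L/k = 7.77/10.9 = 0.7128 ft²·°F·h/BTU

0.713 ft²·°F·h/BTU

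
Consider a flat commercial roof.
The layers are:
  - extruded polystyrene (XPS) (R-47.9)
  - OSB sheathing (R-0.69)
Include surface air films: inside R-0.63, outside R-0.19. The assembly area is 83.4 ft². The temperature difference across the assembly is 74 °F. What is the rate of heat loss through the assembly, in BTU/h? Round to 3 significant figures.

125 BTU/h

R_total = 0.63 + 47.9 + 0.69 + 0.19 = 49.41 ft²·°F·h/BTU
Q = A·ΔT/R = 83.4 × 74 / 49.41 = 124.9 BTU/h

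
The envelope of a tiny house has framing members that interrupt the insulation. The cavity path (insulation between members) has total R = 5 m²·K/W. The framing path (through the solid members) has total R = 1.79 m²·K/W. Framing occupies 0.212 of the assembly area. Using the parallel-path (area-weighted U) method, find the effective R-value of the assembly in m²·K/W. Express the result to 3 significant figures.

U_eff = 0.788/5 + 0.212/1.79 = 0.1576 + 0.1184 = 0.276
R_eff = 1/U_eff = 3.623 m²·K/W

3.62 m²·K/W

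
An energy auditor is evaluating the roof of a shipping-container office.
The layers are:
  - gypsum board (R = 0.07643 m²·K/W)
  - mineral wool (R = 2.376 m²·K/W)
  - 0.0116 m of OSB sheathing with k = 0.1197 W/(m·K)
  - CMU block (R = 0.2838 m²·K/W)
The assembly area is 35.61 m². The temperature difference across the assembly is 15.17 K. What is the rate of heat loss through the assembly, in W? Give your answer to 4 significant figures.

0.0116/0.1197 = 0.096909
R_total = 0.07643 + 2.376 + 0.096909 + 0.2838 = 2.8331 m²·K/W
Q = A·ΔT/R = 35.61 × 15.17 / 2.8331 = 190.67 W

190.7 W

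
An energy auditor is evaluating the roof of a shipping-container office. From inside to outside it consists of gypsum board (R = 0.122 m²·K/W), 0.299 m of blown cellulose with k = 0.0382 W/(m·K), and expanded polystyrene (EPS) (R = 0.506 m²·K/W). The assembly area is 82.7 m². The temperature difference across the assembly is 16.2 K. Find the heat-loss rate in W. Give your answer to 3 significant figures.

0.299/0.0382 = 7.827
R_total = 0.122 + 7.827 + 0.506 = 8.455 m²·K/W
Q = A·ΔT/R = 82.7 × 16.2 / 8.455 = 158.5 W

158 W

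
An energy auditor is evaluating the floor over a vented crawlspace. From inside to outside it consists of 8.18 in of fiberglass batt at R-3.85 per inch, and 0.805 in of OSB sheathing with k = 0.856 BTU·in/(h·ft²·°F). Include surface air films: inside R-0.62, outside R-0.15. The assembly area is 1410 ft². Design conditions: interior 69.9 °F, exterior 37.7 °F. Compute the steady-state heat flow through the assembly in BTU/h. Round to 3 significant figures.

8.18 × 3.85 = 31.49
0.805/0.856 = 0.9404
R_total = 0.62 + 31.49 + 0.9404 + 0.15 = 33.2 ft²·°F·h/BTU
Q = A·ΔT/R = 1410 × (69.9 − 37.7) / 33.2 = 1367 BTU/h

1370 BTU/h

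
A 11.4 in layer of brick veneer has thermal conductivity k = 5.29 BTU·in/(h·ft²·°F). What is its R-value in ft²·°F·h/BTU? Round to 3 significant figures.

R = L/k = 11.4/5.29 = 2.155 ft²·°F·h/BTU

2.16 ft²·°F·h/BTU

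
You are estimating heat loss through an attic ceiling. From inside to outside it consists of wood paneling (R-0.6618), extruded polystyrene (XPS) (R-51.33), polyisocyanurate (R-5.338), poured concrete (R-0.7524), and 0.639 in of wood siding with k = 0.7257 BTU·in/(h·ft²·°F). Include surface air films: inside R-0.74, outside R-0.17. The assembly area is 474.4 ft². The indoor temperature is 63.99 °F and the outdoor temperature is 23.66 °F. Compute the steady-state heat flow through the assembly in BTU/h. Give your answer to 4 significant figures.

319.6 BTU/h

0.639/0.7257 = 0.88053
R_total = 0.74 + 0.6618 + 51.33 + 5.338 + 0.7524 + 0.88053 + 0.17 = 59.873 ft²·°F·h/BTU
Q = A·ΔT/R = 474.4 × (63.99 − 23.66) / 59.873 = 319.55 BTU/h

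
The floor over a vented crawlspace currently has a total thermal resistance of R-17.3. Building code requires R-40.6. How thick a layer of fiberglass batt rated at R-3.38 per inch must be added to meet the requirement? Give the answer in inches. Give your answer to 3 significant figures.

ΔR = 40.6 − 17.3 = 23.3 ft²·°F·h/BTU
L = ΔR / (R/in) = 23.3/3.38 = 6.893 in

6.89 in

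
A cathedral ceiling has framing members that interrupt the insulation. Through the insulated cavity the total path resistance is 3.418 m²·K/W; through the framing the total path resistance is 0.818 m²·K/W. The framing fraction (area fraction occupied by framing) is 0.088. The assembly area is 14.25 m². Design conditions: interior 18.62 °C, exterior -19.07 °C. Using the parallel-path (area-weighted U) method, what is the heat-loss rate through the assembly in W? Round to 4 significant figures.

201.1 W

U_eff = 0.912/3.418 + 0.088/0.818 = 0.26682 + 0.10758 = 0.3744
R_eff = 1/U_eff = 2.6709 m²·K/W
Q = 14.25 × (18.62 − (-19.07)) / 2.6709 = 201.08 W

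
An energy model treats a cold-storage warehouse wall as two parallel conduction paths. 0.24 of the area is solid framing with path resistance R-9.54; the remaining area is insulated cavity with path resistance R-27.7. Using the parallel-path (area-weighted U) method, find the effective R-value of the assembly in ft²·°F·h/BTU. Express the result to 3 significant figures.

U_eff = 0.76/27.7 + 0.24/9.54 = 0.02744 + 0.02516 = 0.05259
R_eff = 1/U_eff = 19.01 ft²·°F·h/BTU

19.0 ft²·°F·h/BTU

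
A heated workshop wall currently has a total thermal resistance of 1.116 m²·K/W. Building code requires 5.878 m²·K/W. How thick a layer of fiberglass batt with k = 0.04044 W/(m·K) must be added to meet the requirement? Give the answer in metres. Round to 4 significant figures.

0.1926 m

ΔR = 5.878 − 1.116 = 4.762 m²·K/W
L = ΔR × k = 4.762 × 0.04044 = 0.19258 m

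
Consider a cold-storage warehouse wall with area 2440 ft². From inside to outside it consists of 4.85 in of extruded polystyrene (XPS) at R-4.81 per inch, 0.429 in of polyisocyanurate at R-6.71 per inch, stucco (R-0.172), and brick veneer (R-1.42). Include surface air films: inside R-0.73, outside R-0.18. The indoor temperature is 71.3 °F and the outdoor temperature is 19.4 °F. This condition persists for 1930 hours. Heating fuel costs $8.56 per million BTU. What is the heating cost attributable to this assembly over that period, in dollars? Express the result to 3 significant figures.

4.85 × 4.81 = 23.33
0.429 × 6.71 = 2.879
R_total = 0.73 + 23.33 + 2.879 + 0.172 + 1.42 + 0.18 = 28.71 ft²·°F·h/BTU
Q = 2440 × (71.3 − 19.4) / 28.71 = 4411 BTU/h
E = 4411 × 1930 = 8513000 BTU
Cost = 8513000/10⁶ × 8.56 = $72.87

72.9 dollars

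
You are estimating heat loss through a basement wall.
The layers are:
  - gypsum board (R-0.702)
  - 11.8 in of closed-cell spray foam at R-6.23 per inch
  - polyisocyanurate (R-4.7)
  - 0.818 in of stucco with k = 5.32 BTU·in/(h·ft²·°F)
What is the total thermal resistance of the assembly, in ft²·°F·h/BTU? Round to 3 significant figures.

79.1 ft²·°F·h/BTU

11.8 × 6.23 = 73.51
0.818/5.32 = 0.1538
R_total = 0.702 + 73.51 + 4.7 + 0.1538 = 79.07 ft²·°F·h/BTU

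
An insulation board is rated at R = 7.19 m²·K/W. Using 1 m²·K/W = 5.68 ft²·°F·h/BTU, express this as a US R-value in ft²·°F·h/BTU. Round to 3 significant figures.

R_US = 7.19 × 5.68 = 40.84

40.8 ft²·°F·h/BTU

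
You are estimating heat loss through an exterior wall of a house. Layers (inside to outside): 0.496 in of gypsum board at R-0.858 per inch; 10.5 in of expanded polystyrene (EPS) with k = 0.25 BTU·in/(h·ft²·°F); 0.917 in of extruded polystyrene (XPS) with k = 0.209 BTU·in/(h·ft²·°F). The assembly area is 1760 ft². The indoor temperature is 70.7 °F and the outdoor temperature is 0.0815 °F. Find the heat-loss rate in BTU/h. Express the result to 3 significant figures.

2650 BTU/h

0.496 × 0.858 = 0.4256
10.5/0.25 = 42
0.917/0.209 = 4.388
R_total = 0.4256 + 42 + 4.388 = 46.81 ft²·°F·h/BTU
Q = A·ΔT/R = 1760 × (70.7 − 0.0815) / 46.81 = 2655 BTU/h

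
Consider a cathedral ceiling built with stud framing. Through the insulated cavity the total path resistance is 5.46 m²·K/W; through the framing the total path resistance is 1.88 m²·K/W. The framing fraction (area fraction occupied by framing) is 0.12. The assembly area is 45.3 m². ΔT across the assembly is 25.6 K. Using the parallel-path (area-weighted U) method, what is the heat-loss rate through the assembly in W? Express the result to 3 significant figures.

261 W

U_eff = 0.88/5.46 + 0.12/1.88 = 0.1612 + 0.06383 = 0.225
R_eff = 1/U_eff = 4.444 m²·K/W
Q = 45.3 × 25.6 / 4.444 = 260.9 W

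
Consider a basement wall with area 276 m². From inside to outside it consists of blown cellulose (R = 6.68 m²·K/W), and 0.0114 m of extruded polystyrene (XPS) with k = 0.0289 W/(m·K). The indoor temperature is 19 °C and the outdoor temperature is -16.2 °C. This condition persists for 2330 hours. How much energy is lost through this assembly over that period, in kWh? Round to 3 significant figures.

0.0114/0.0289 = 0.3945
R_total = 6.68 + 0.3945 = 7.074 m²·K/W
Q = 276 × (19 − (-16.2)) / 7.074 = 1373 W
E = 1373 W × 2330 h / 1000 = 3200 kWh

3200 kWh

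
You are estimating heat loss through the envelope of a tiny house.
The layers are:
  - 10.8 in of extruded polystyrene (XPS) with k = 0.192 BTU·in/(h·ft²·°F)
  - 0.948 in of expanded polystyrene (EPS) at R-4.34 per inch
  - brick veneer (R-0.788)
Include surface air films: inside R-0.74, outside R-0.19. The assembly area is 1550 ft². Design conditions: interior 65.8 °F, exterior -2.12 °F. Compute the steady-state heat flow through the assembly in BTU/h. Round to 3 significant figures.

1700 BTU/h

10.8/0.192 = 56.25
0.948 × 4.34 = 4.114
R_total = 0.74 + 56.25 + 4.114 + 0.788 + 0.19 = 62.08 ft²·°F·h/BTU
Q = A·ΔT/R = 1550 × (65.8 − (-2.12)) / 62.08 = 1696 BTU/h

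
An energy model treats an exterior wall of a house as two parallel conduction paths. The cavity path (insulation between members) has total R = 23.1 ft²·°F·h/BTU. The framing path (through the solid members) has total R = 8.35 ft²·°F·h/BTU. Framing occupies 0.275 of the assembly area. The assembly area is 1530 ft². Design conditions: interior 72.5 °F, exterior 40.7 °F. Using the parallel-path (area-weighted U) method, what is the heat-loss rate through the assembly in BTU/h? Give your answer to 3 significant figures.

U_eff = 0.725/23.1 + 0.275/8.35 = 0.03139 + 0.03293 = 0.06432
R_eff = 1/U_eff = 15.55 ft²·°F·h/BTU
Q = 1530 × (72.5 − 40.7) / 15.55 = 3129 BTU/h

3130 BTU/h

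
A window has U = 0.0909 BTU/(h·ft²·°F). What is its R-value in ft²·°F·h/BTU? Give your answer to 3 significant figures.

11.0 ft²·°F·h/BTU

R = 1/U = 1/0.0909 = 11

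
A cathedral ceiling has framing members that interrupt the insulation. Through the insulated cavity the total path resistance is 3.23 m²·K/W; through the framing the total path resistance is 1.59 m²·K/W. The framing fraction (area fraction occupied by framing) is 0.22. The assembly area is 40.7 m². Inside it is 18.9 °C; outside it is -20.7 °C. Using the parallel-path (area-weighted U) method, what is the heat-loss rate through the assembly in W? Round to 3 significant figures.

U_eff = 0.78/3.23 + 0.22/1.59 = 0.2415 + 0.1384 = 0.3799
R_eff = 1/U_eff = 2.633 m²·K/W
Q = 40.7 × (18.9 − (-20.7)) / 2.633 = 612.2 W

612 W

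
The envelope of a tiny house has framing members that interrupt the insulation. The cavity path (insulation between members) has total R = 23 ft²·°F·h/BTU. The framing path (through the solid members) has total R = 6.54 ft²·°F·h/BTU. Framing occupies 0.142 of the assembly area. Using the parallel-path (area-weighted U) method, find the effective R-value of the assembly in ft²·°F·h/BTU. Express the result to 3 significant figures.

16.9 ft²·°F·h/BTU

U_eff = 0.858/23 + 0.142/6.54 = 0.0373 + 0.02171 = 0.05902
R_eff = 1/U_eff = 16.94 ft²·°F·h/BTU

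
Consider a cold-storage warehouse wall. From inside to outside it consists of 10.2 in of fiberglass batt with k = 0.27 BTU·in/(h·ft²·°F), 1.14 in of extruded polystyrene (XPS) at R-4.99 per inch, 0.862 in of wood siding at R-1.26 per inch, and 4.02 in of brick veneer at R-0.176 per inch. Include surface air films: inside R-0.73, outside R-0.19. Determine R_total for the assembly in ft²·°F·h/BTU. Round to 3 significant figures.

10.2/0.27 = 37.78
1.14 × 4.99 = 5.689
0.862 × 1.26 = 1.086
4.02 × 0.176 = 0.7075
R_total = 0.73 + 37.78 + 5.689 + 1.086 + 0.7075 + 0.19 = 46.18 ft²·°F·h/BTU

46.2 ft²·°F·h/BTU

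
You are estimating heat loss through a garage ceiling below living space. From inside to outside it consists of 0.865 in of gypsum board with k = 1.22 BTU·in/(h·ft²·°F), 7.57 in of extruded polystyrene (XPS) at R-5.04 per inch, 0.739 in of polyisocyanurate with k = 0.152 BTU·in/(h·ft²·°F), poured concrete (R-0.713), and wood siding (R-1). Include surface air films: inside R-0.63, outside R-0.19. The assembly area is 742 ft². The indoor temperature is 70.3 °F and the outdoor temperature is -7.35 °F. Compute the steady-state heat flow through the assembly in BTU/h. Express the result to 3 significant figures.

1250 BTU/h

0.865/1.22 = 0.709
7.57 × 5.04 = 38.15
0.739/0.152 = 4.862
R_total = 0.63 + 0.709 + 38.15 + 4.862 + 0.713 + 1 + 0.19 = 46.26 ft²·°F·h/BTU
Q = A·ΔT/R = 742 × (70.3 − (-7.35)) / 46.26 = 1246 BTU/h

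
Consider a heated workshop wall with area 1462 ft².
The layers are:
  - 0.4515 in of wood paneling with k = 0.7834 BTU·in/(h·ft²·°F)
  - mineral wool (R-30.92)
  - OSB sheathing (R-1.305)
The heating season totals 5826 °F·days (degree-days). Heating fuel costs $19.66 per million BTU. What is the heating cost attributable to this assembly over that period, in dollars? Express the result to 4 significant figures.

0.4515/0.7834 = 0.57633
R_total = 0.57633 + 30.92 + 1.305 = 32.801 ft²·°F·h/BTU
E = A × HDD × 24 / R = 1462 × 5826 × 24 / 32.801 = 6232100 BTU
Cost = 6232100/10⁶ × 19.66 = $122.52

122.5 dollars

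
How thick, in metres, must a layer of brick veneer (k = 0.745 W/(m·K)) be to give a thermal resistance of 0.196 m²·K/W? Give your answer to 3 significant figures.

L = R·k = 0.196 × 0.745 = 0.146 m

0.146 m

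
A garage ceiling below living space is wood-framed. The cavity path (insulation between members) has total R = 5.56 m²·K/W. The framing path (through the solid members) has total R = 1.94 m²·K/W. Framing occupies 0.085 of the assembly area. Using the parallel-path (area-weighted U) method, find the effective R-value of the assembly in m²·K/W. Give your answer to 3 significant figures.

U_eff = 0.915/5.56 + 0.085/1.94 = 0.1646 + 0.04381 = 0.2084
R_eff = 1/U_eff = 4.799 m²·K/W

4.80 m²·K/W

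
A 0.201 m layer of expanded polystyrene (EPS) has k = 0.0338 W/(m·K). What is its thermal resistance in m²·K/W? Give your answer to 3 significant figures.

R = L/k = 0.201/0.0338 = 5.947 m²·K/W

5.95 m²·K/W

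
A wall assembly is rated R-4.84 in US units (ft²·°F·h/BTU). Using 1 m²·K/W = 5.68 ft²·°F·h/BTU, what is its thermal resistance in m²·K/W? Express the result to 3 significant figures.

0.852 m²·K/W

R_SI = 4.84/5.68 = 0.8521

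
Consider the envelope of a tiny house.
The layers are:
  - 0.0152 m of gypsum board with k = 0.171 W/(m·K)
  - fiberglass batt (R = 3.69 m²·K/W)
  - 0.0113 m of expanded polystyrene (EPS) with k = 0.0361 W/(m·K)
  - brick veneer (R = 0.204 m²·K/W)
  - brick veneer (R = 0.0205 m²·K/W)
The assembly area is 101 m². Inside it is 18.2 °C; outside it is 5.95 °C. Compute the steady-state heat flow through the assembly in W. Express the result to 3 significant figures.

0.0152/0.171 = 0.08889
0.0113/0.0361 = 0.313
R_total = 0.08889 + 3.69 + 0.313 + 0.204 + 0.0205 = 4.316 m²·K/W
Q = A·ΔT/R = 101 × (18.2 − 5.95) / 4.316 = 286.6 W

287 W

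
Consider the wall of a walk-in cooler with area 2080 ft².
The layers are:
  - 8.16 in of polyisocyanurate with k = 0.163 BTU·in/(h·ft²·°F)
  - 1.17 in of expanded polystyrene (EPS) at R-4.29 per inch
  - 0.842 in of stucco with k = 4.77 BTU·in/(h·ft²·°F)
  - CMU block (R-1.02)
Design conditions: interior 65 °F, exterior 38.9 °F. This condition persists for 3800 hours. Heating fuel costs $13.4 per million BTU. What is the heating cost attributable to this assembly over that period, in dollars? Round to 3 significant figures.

49.1 dollars

8.16/0.163 = 50.06
1.17 × 4.29 = 5.019
0.842/4.77 = 0.1765
R_total = 50.06 + 5.019 + 0.1765 + 1.02 = 56.28 ft²·°F·h/BTU
Q = 2080 × (65 − 38.9) / 56.28 = 964.7 BTU/h
E = 964.7 × 3800 = 3666000 BTU
Cost = 3666000/10⁶ × 13.4 = $49.12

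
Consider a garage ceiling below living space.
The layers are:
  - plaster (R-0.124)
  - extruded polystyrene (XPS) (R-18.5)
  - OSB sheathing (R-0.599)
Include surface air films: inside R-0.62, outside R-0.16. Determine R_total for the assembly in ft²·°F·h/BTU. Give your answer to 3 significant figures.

R_total = 0.62 + 0.124 + 18.5 + 0.599 + 0.16 = 20 ft²·°F·h/BTU

20.0 ft²·°F·h/BTU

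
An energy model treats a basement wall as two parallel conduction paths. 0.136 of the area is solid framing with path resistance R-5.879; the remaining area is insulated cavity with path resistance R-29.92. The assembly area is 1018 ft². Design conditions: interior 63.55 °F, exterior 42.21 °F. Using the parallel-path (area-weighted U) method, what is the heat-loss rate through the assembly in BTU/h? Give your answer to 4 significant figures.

1130 BTU/h

U_eff = 0.864/29.92 + 0.136/5.879 = 0.028877 + 0.023133 = 0.05201
R_eff = 1/U_eff = 19.227 ft²·°F·h/BTU
Q = 1018 × (63.55 − 42.21) / 19.227 = 1129.9 BTU/h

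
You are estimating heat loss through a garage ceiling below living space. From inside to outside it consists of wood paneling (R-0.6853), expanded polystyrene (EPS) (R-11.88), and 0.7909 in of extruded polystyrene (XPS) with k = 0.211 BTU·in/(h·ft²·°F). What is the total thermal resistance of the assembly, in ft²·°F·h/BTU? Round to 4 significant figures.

0.7909/0.211 = 3.7483
R_total = 0.6853 + 11.88 + 3.7483 = 16.314 ft²·°F·h/BTU

16.31 ft²·°F·h/BTU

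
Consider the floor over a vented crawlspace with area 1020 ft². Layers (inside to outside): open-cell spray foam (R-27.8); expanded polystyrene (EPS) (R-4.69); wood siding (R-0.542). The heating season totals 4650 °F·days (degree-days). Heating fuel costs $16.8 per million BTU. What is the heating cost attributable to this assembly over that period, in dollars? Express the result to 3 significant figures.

R_total = 27.8 + 4.69 + 0.542 = 33.03 ft²·°F·h/BTU
E = A × HDD × 24 / R = 1020 × 4650 × 24 / 33.03 = 3446000 BTU
Cost = 3446000/10⁶ × 16.8 = $57.89

57.9 dollars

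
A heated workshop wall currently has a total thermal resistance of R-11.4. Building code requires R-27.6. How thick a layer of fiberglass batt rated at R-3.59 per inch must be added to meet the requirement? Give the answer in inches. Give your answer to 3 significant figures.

ΔR = 27.6 − 11.4 = 16.2 ft²·°F·h/BTU
L = ΔR / (R/in) = 16.2/3.59 = 4.513 in

4.51 in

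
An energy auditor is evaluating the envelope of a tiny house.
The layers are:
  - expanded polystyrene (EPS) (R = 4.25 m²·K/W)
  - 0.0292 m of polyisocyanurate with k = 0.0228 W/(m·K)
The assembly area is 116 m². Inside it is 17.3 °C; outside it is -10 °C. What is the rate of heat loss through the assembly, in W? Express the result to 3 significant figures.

0.0292/0.0228 = 1.281
R_total = 4.25 + 1.281 = 5.531 m²·K/W
Q = A·ΔT/R = 116 × (17.3 − (-10)) / 5.531 = 572.6 W

573 W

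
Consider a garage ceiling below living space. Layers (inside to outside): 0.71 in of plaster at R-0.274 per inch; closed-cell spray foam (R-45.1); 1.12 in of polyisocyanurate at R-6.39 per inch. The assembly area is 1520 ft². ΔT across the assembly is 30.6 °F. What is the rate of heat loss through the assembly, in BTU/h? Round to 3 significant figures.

887 BTU/h

0.71 × 0.274 = 0.1945
1.12 × 6.39 = 7.157
R_total = 0.1945 + 45.1 + 7.157 = 52.45 ft²·°F·h/BTU
Q = A·ΔT/R = 1520 × 30.6 / 52.45 = 886.8 BTU/h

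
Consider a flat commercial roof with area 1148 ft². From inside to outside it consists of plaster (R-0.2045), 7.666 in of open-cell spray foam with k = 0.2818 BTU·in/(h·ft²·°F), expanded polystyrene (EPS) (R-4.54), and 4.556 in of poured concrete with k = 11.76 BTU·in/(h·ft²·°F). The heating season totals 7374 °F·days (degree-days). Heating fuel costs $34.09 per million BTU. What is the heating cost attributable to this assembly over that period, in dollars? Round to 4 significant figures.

7.666/0.2818 = 27.204
4.556/11.76 = 0.38741
R_total = 0.2045 + 27.204 + 4.54 + 0.38741 = 32.336 ft²·°F·h/BTU
E = A × HDD × 24 / R = 1148 × 7374 × 24 / 32.336 = 6283100 BTU
Cost = 6283100/10⁶ × 34.09 = $214.19

214.2 dollars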